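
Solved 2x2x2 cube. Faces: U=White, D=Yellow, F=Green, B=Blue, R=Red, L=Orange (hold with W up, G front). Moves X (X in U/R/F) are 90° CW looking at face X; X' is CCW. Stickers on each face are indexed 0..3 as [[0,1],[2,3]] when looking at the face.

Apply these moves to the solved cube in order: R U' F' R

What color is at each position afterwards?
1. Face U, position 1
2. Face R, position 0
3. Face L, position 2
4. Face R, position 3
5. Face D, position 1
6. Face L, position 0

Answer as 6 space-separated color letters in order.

Answer: Y Y O Y W W

Derivation:
After move 1 (R): R=RRRR U=WGWG F=GYGY D=YBYB B=WBWB
After move 2 (U'): U=GGWW F=OOGY R=GYRR B=RRWB L=WBOO
After move 3 (F'): F=OYOG U=GGGR R=BYYR D=BOYB L=WWOW
After move 4 (R): R=YBRY U=GYGG F=OOOB D=BWYR B=RRGB
Query 1: U[1] = Y
Query 2: R[0] = Y
Query 3: L[2] = O
Query 4: R[3] = Y
Query 5: D[1] = W
Query 6: L[0] = W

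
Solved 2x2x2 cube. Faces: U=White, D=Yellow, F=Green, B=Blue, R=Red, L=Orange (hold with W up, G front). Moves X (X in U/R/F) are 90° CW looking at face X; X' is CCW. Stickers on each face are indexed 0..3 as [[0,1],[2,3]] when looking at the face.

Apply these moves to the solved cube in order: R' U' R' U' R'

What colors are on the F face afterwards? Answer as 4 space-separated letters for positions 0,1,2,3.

Answer: Y R G W

Derivation:
After move 1 (R'): R=RRRR U=WBWB F=GWGW D=YGYG B=YBYB
After move 2 (U'): U=BBWW F=OOGW R=GWRR B=RRYB L=YBOO
After move 3 (R'): R=WRGR U=BYWR F=OBGW D=YOYW B=GRGB
After move 4 (U'): U=YRBW F=YBGW R=OBGR B=WRGB L=GROO
After move 5 (R'): R=BROG U=YGBW F=YRGW D=YBYW B=WROB
Query: F face = YRGW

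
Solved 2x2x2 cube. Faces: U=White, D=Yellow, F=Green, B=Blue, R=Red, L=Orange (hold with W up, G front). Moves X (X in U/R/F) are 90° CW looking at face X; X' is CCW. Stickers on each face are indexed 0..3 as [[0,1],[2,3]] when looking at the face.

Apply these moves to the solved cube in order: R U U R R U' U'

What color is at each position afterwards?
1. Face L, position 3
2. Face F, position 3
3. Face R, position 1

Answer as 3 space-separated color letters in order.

After move 1 (R): R=RRRR U=WGWG F=GYGY D=YBYB B=WBWB
After move 2 (U): U=WWGG F=RRGY R=WBRR B=OOWB L=GYOO
After move 3 (U): U=GWGW F=WBGY R=OORR B=GYWB L=RROO
After move 4 (R): R=RORO U=GBGY F=WBGB D=YWYG B=WYWB
After move 5 (R): R=RROO U=GBGB F=WWGG D=YWYW B=YYBB
After move 6 (U'): U=BBGG F=RRGG R=WWOO B=RRBB L=YYOO
After move 7 (U'): U=BGBG F=YYGG R=RROO B=WWBB L=RROO
Query 1: L[3] = O
Query 2: F[3] = G
Query 3: R[1] = R

Answer: O G R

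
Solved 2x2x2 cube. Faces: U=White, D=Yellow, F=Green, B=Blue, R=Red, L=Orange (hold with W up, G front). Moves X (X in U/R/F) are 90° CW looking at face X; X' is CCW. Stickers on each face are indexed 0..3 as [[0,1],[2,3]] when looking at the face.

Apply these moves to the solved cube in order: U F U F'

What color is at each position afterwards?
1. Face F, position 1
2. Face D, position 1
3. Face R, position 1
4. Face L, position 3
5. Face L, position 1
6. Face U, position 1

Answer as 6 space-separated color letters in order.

Answer: R Y O G W W

Derivation:
After move 1 (U): U=WWWW F=RRGG R=BBRR B=OOBB L=GGOO
After move 2 (F): F=GRGR U=WWOG R=WBWR D=RBYY L=GYOY
After move 3 (U): U=OWGW F=WBGR R=OOWR B=GYBB L=GROY
After move 4 (F'): F=BRWG U=OWOW R=BORR D=RYYY L=GWOG
Query 1: F[1] = R
Query 2: D[1] = Y
Query 3: R[1] = O
Query 4: L[3] = G
Query 5: L[1] = W
Query 6: U[1] = W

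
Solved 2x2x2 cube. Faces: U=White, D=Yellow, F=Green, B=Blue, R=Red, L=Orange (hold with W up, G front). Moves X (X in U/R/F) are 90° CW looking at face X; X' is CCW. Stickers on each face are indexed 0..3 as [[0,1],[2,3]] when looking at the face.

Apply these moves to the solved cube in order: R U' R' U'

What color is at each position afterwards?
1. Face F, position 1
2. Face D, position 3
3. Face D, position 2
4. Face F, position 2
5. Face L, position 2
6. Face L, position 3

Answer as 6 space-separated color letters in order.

After move 1 (R): R=RRRR U=WGWG F=GYGY D=YBYB B=WBWB
After move 2 (U'): U=GGWW F=OOGY R=GYRR B=RRWB L=WBOO
After move 3 (R'): R=YRGR U=GWWR F=OGGW D=YOYY B=BRBB
After move 4 (U'): U=WRGW F=WBGW R=OGGR B=YRBB L=BROO
Query 1: F[1] = B
Query 2: D[3] = Y
Query 3: D[2] = Y
Query 4: F[2] = G
Query 5: L[2] = O
Query 6: L[3] = O

Answer: B Y Y G O O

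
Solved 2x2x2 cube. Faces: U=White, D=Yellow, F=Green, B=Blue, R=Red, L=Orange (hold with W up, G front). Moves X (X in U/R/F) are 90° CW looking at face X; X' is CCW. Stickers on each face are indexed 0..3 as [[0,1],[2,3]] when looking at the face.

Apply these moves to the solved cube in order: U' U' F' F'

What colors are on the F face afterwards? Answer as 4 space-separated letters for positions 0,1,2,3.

Answer: G G B B

Derivation:
After move 1 (U'): U=WWWW F=OOGG R=GGRR B=RRBB L=BBOO
After move 2 (U'): U=WWWW F=BBGG R=OORR B=GGBB L=RROO
After move 3 (F'): F=BGBG U=WWOR R=YOYR D=ROYY L=RWOW
After move 4 (F'): F=GGBB U=WWYY R=OORR D=WWYY L=RROO
Query: F face = GGBB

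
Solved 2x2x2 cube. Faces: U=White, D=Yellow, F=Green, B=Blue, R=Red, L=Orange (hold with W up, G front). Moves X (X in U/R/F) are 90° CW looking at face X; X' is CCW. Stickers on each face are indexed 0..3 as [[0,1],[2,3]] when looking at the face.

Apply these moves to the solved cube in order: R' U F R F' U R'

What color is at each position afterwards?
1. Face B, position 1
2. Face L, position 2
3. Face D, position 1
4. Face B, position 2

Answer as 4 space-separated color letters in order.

After move 1 (R'): R=RRRR U=WBWB F=GWGW D=YGYG B=YBYB
After move 2 (U): U=WWBB F=RRGW R=YBRR B=OOYB L=GWOO
After move 3 (F): F=GRWR U=WWOW R=BBBR D=RYYG L=GYOG
After move 4 (R): R=BBRB U=WROR F=GYWG D=RYYO B=WOWB
After move 5 (F'): F=YGGW U=WRBR R=YBRB D=YGYO L=GROO
After move 6 (U): U=BWRR F=YBGW R=WORB B=GRWB L=YGOO
After move 7 (R'): R=OBWR U=BWRG F=YWGR D=YBYW B=ORGB
Query 1: B[1] = R
Query 2: L[2] = O
Query 3: D[1] = B
Query 4: B[2] = G

Answer: R O B G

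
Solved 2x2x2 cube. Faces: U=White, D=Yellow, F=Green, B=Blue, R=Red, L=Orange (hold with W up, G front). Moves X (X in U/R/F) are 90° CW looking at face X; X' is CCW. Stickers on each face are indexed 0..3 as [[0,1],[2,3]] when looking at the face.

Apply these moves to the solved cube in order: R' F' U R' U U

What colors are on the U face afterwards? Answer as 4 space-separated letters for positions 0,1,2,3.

After move 1 (R'): R=RRRR U=WBWB F=GWGW D=YGYG B=YBYB
After move 2 (F'): F=WWGG U=WBRR R=GRYR D=OOYG L=OBOW
After move 3 (U): U=RWRB F=GRGG R=YBYR B=OBYB L=WWOW
After move 4 (R'): R=BRYY U=RYRO F=GWGB D=ORYG B=GBOB
After move 5 (U): U=RROY F=BRGB R=GBYY B=WWOB L=GWOW
After move 6 (U): U=ORYR F=GBGB R=WWYY B=GWOB L=BROW
Query: U face = ORYR

Answer: O R Y R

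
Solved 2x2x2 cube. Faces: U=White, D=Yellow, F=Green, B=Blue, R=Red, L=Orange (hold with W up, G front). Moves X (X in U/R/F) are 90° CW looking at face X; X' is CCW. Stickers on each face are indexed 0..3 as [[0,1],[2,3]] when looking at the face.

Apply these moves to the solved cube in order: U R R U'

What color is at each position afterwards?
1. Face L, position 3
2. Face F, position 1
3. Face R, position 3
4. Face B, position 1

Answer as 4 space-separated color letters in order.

After move 1 (U): U=WWWW F=RRGG R=BBRR B=OOBB L=GGOO
After move 2 (R): R=RBRB U=WRWG F=RYGY D=YBYO B=WOWB
After move 3 (R): R=RRBB U=WYWY F=RBGO D=YWYW B=GORB
After move 4 (U'): U=YYWW F=GGGO R=RBBB B=RRRB L=GOOO
Query 1: L[3] = O
Query 2: F[1] = G
Query 3: R[3] = B
Query 4: B[1] = R

Answer: O G B R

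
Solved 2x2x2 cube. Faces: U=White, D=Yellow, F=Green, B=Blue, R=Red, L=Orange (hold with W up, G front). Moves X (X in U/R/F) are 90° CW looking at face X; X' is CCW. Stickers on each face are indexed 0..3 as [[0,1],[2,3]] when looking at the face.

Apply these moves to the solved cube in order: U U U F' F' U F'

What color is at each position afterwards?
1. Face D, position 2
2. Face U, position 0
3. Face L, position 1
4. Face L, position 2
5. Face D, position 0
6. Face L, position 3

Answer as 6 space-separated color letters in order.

After move 1 (U): U=WWWW F=RRGG R=BBRR B=OOBB L=GGOO
After move 2 (U): U=WWWW F=BBGG R=OORR B=GGBB L=RROO
After move 3 (U): U=WWWW F=OOGG R=GGRR B=RRBB L=BBOO
After move 4 (F'): F=OGOG U=WWGR R=YGYR D=BOYY L=BWOW
After move 5 (F'): F=GGOO U=WWYY R=OGBR D=WWYY L=BROG
After move 6 (U): U=YWYW F=OGOO R=RRBR B=BRBB L=GGOG
After move 7 (F'): F=GOOO U=YWRB R=WRWR D=GGYY L=GWOY
Query 1: D[2] = Y
Query 2: U[0] = Y
Query 3: L[1] = W
Query 4: L[2] = O
Query 5: D[0] = G
Query 6: L[3] = Y

Answer: Y Y W O G Y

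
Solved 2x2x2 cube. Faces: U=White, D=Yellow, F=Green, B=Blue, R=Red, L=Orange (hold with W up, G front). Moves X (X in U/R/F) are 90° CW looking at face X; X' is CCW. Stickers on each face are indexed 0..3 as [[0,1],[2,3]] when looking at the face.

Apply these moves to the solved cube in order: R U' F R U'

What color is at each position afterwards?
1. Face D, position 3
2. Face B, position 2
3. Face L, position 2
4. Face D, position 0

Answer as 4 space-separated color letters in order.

Answer: R G O R

Derivation:
After move 1 (R): R=RRRR U=WGWG F=GYGY D=YBYB B=WBWB
After move 2 (U'): U=GGWW F=OOGY R=GYRR B=RRWB L=WBOO
After move 3 (F): F=GOYO U=GGOB R=WYWR D=RGYB L=WYOB
After move 4 (R): R=WWRY U=GOOO F=GGYB D=RWYR B=BRGB
After move 5 (U'): U=OOGO F=WYYB R=GGRY B=WWGB L=BROB
Query 1: D[3] = R
Query 2: B[2] = G
Query 3: L[2] = O
Query 4: D[0] = R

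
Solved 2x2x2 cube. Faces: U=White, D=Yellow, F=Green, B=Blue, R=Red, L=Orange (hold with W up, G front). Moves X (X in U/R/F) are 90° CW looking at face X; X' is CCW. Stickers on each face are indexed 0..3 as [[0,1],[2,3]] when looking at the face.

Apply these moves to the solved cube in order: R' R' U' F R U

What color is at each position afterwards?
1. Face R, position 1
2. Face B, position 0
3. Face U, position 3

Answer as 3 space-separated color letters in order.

After move 1 (R'): R=RRRR U=WBWB F=GWGW D=YGYG B=YBYB
After move 2 (R'): R=RRRR U=WYWY F=GBGB D=YWYW B=GBGB
After move 3 (U'): U=YYWW F=OOGB R=GBRR B=RRGB L=GBOO
After move 4 (F): F=GOBO U=YYOB R=WBWR D=RGYW L=GYOW
After move 5 (R): R=WWRB U=YOOO F=GGBW D=RGYR B=BRYB
After move 6 (U): U=OYOO F=WWBW R=BRRB B=GYYB L=GGOW
Query 1: R[1] = R
Query 2: B[0] = G
Query 3: U[3] = O

Answer: R G O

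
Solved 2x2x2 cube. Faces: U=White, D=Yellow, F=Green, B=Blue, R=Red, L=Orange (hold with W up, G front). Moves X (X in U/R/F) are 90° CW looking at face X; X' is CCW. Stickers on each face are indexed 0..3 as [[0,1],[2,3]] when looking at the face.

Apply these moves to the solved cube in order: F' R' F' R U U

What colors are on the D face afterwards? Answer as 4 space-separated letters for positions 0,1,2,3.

After move 1 (F'): F=GGGG U=WWRR R=YRYR D=OOYY L=OWOW
After move 2 (R'): R=RRYY U=WBRB F=GWGR D=OGYG B=YBOB
After move 3 (F'): F=WRGG U=WBRY R=GROY D=WWYG L=OBOR
After move 4 (R): R=OGYR U=WRRG F=WWGG D=WOYY B=YBBB
After move 5 (U): U=RWGR F=OGGG R=YBYR B=OBBB L=WWOR
After move 6 (U): U=GRRW F=YBGG R=OBYR B=WWBB L=OGOR
Query: D face = WOYY

Answer: W O Y Y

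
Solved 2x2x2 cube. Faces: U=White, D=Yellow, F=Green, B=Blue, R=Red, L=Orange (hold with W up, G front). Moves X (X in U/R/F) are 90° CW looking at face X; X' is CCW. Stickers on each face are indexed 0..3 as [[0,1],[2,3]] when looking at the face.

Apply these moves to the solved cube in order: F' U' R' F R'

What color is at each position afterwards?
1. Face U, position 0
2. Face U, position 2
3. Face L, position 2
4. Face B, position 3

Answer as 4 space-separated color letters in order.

After move 1 (F'): F=GGGG U=WWRR R=YRYR D=OOYY L=OWOW
After move 2 (U'): U=WRWR F=OWGG R=GGYR B=YRBB L=BBOW
After move 3 (R'): R=GRGY U=WBWY F=ORGR D=OWYG B=YROB
After move 4 (F): F=GORR U=WBWB R=WRYY D=GGYG L=BOOW
After move 5 (R'): R=RYWY U=WOWY F=GBRB D=GOYR B=GRGB
Query 1: U[0] = W
Query 2: U[2] = W
Query 3: L[2] = O
Query 4: B[3] = B

Answer: W W O B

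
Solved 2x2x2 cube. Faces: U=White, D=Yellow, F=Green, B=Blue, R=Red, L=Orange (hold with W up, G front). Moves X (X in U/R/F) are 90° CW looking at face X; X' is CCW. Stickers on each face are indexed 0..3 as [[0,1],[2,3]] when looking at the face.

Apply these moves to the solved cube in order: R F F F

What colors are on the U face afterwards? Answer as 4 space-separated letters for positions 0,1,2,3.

After move 1 (R): R=RRRR U=WGWG F=GYGY D=YBYB B=WBWB
After move 2 (F): F=GGYY U=WGOO R=WRGR D=RRYB L=OYOB
After move 3 (F): F=YGYG U=WGBY R=OROR D=GWYB L=OROR
After move 4 (F): F=YYGG U=WGRR R=BRYR D=OOYB L=OGOW
Query: U face = WGRR

Answer: W G R R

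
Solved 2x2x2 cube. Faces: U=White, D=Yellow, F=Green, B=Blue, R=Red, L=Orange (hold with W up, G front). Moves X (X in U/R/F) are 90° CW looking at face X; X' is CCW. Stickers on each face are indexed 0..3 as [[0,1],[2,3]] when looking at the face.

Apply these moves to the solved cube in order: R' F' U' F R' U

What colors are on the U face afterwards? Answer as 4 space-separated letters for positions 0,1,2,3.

After move 1 (R'): R=RRRR U=WBWB F=GWGW D=YGYG B=YBYB
After move 2 (F'): F=WWGG U=WBRR R=GRYR D=OOYG L=OBOW
After move 3 (U'): U=BRWR F=OBGG R=WWYR B=GRYB L=YBOW
After move 4 (F): F=GOGB U=BRWB R=WWRR D=YWYG L=YOOO
After move 5 (R'): R=WRWR U=BYWG F=GRGB D=YOYB B=GRWB
After move 6 (U): U=WBGY F=WRGB R=GRWR B=YOWB L=GROO
Query: U face = WBGY

Answer: W B G Y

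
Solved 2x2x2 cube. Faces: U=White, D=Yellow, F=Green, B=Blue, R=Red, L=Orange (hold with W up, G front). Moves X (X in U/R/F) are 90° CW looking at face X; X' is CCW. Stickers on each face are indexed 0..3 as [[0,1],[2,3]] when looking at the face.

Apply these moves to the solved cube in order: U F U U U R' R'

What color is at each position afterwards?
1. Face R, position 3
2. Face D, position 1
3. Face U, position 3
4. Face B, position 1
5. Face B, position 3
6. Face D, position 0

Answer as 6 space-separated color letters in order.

After move 1 (U): U=WWWW F=RRGG R=BBRR B=OOBB L=GGOO
After move 2 (F): F=GRGR U=WWOG R=WBWR D=RBYY L=GYOY
After move 3 (U): U=OWGW F=WBGR R=OOWR B=GYBB L=GROY
After move 4 (U): U=GOWW F=OOGR R=GYWR B=GRBB L=WBOY
After move 5 (U): U=WGWO F=GYGR R=GRWR B=WBBB L=OOOY
After move 6 (R'): R=RRGW U=WBWW F=GGGO D=RYYR B=YBBB
After move 7 (R'): R=RWRG U=WBWY F=GBGW D=RGYO B=RBYB
Query 1: R[3] = G
Query 2: D[1] = G
Query 3: U[3] = Y
Query 4: B[1] = B
Query 5: B[3] = B
Query 6: D[0] = R

Answer: G G Y B B R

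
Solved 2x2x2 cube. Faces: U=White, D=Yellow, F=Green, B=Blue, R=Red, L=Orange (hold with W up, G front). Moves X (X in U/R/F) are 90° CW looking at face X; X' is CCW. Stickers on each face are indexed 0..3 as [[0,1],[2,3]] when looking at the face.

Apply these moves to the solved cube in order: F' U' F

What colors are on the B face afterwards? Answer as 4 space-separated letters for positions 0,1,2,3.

After move 1 (F'): F=GGGG U=WWRR R=YRYR D=OOYY L=OWOW
After move 2 (U'): U=WRWR F=OWGG R=GGYR B=YRBB L=BBOW
After move 3 (F): F=GOGW U=WRWB R=WGRR D=YGYY L=BOOO
Query: B face = YRBB

Answer: Y R B B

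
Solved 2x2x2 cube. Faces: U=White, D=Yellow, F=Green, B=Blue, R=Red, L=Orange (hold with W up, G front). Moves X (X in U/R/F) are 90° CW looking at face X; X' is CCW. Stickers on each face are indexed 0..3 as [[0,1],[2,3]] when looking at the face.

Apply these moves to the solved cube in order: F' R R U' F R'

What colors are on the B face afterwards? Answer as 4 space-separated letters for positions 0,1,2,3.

Answer: R Y G B

Derivation:
After move 1 (F'): F=GGGG U=WWRR R=YRYR D=OOYY L=OWOW
After move 2 (R): R=YYRR U=WGRG F=GOGY D=OBYB B=RBWB
After move 3 (R): R=RYRY U=WORY F=GBGB D=OWYR B=GBGB
After move 4 (U'): U=OYWR F=OWGB R=GBRY B=RYGB L=GBOW
After move 5 (F): F=GOBW U=OYWB R=WBRY D=RGYR L=GOOW
After move 6 (R'): R=BYWR U=OGWR F=GYBB D=ROYW B=RYGB
Query: B face = RYGB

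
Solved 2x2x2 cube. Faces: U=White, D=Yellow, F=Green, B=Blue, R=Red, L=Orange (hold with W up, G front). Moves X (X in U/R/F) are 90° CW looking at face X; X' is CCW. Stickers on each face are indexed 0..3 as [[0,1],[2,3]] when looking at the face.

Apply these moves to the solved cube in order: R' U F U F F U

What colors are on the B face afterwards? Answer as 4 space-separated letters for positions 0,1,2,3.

After move 1 (R'): R=RRRR U=WBWB F=GWGW D=YGYG B=YBYB
After move 2 (U): U=WWBB F=RRGW R=YBRR B=OOYB L=GWOO
After move 3 (F): F=GRWR U=WWOW R=BBBR D=RYYG L=GYOG
After move 4 (U): U=OWWW F=BBWR R=OOBR B=GYYB L=GROG
After move 5 (F): F=WBRB U=OWGR R=WOWR D=BOYG L=GROY
After move 6 (F): F=RWBB U=OWYR R=GORR D=WWYG L=GBOO
After move 7 (U): U=YORW F=GOBB R=GYRR B=GBYB L=RWOO
Query: B face = GBYB

Answer: G B Y B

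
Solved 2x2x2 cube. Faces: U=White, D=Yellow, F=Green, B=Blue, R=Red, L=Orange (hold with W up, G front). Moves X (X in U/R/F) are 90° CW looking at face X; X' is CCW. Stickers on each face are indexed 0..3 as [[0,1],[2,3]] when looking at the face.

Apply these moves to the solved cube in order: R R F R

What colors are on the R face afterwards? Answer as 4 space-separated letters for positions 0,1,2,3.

Answer: Y W R R

Derivation:
After move 1 (R): R=RRRR U=WGWG F=GYGY D=YBYB B=WBWB
After move 2 (R): R=RRRR U=WYWY F=GBGB D=YWYW B=GBGB
After move 3 (F): F=GGBB U=WYOO R=WRYR D=RRYW L=OYOW
After move 4 (R): R=YWRR U=WGOB F=GRBW D=RGYG B=OBYB
Query: R face = YWRR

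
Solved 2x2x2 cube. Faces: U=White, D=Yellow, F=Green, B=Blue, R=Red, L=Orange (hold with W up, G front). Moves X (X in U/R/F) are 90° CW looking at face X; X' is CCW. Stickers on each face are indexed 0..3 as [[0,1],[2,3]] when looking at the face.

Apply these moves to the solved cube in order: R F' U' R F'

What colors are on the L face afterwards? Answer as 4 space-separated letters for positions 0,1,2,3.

After move 1 (R): R=RRRR U=WGWG F=GYGY D=YBYB B=WBWB
After move 2 (F'): F=YYGG U=WGRR R=BRYR D=OOYB L=OGOW
After move 3 (U'): U=GRWR F=OGGG R=YYYR B=BRWB L=WBOW
After move 4 (R): R=YYRY U=GGWG F=OOGB D=OWYB B=RRRB
After move 5 (F'): F=OBOG U=GGYR R=WYOY D=BWYB L=WGOW
Query: L face = WGOW

Answer: W G O W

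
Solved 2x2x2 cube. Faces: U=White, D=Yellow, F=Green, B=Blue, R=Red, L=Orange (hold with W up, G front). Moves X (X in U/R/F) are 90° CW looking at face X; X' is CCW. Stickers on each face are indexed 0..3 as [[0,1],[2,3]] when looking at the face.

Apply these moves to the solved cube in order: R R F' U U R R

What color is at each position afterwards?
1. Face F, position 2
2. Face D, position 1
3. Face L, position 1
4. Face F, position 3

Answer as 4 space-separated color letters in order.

After move 1 (R): R=RRRR U=WGWG F=GYGY D=YBYB B=WBWB
After move 2 (R): R=RRRR U=WYWY F=GBGB D=YWYW B=GBGB
After move 3 (F'): F=BBGG U=WYRR R=WRYR D=OOYW L=OYOW
After move 4 (U): U=RWRY F=WRGG R=GBYR B=OYGB L=BBOW
After move 5 (U): U=RRYW F=GBGG R=OYYR B=BBGB L=WROW
After move 6 (R): R=YORY U=RBYG F=GOGW D=OGYB B=WBRB
After move 7 (R): R=RYYO U=ROYW F=GGGB D=ORYW B=GBBB
Query 1: F[2] = G
Query 2: D[1] = R
Query 3: L[1] = R
Query 4: F[3] = B

Answer: G R R B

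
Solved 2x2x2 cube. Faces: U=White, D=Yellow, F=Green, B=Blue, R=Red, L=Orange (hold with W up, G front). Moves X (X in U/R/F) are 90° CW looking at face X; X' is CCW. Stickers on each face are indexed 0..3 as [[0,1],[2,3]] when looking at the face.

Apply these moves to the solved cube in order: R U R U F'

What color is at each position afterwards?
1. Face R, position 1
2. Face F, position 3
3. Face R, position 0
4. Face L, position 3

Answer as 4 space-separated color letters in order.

Answer: O G W Y

Derivation:
After move 1 (R): R=RRRR U=WGWG F=GYGY D=YBYB B=WBWB
After move 2 (U): U=WWGG F=RRGY R=WBRR B=OOWB L=GYOO
After move 3 (R): R=RWRB U=WRGY F=RBGB D=YWYO B=GOWB
After move 4 (U): U=GWYR F=RWGB R=GORB B=GYWB L=RBOO
After move 5 (F'): F=WBRG U=GWGR R=WOYB D=BOYO L=RROY
Query 1: R[1] = O
Query 2: F[3] = G
Query 3: R[0] = W
Query 4: L[3] = Y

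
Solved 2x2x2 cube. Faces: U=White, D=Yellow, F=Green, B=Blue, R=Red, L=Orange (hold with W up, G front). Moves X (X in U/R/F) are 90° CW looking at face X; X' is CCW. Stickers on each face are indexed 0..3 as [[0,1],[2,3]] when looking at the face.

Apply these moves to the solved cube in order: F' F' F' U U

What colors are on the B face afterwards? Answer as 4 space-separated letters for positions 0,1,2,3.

After move 1 (F'): F=GGGG U=WWRR R=YRYR D=OOYY L=OWOW
After move 2 (F'): F=GGGG U=WWYY R=OROR D=WWYY L=OROR
After move 3 (F'): F=GGGG U=WWOO R=WRWR D=RRYY L=OYOY
After move 4 (U): U=OWOW F=WRGG R=BBWR B=OYBB L=GGOY
After move 5 (U): U=OOWW F=BBGG R=OYWR B=GGBB L=WROY
Query: B face = GGBB

Answer: G G B B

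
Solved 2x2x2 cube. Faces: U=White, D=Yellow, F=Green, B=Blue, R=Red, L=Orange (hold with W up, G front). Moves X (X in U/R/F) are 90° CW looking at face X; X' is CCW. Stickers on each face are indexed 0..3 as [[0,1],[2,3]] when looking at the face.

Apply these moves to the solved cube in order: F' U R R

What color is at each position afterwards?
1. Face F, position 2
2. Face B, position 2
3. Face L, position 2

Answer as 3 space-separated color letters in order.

After move 1 (F'): F=GGGG U=WWRR R=YRYR D=OOYY L=OWOW
After move 2 (U): U=RWRW F=YRGG R=BBYR B=OWBB L=GGOW
After move 3 (R): R=YBRB U=RRRG F=YOGY D=OBYO B=WWWB
After move 4 (R): R=RYBB U=RORY F=YBGO D=OWYW B=GWRB
Query 1: F[2] = G
Query 2: B[2] = R
Query 3: L[2] = O

Answer: G R O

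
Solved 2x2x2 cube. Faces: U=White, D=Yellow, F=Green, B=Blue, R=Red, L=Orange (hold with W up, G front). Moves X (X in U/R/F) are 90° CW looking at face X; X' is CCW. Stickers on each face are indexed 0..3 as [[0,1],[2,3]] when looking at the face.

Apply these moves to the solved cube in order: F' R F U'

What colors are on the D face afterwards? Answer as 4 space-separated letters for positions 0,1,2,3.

After move 1 (F'): F=GGGG U=WWRR R=YRYR D=OOYY L=OWOW
After move 2 (R): R=YYRR U=WGRG F=GOGY D=OBYB B=RBWB
After move 3 (F): F=GGYO U=WGWW R=RYGR D=RYYB L=OOOB
After move 4 (U'): U=GWWW F=OOYO R=GGGR B=RYWB L=RBOB
Query: D face = RYYB

Answer: R Y Y B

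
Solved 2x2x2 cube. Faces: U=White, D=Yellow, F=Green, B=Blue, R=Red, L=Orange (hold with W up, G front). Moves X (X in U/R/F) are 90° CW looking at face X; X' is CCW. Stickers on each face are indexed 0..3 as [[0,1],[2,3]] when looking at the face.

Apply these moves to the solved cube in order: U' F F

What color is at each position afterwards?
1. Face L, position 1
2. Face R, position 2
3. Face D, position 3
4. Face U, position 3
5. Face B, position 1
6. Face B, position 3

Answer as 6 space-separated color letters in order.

Answer: R B Y Y R B

Derivation:
After move 1 (U'): U=WWWW F=OOGG R=GGRR B=RRBB L=BBOO
After move 2 (F): F=GOGO U=WWOB R=WGWR D=RGYY L=BYOY
After move 3 (F): F=GGOO U=WWYY R=OGBR D=WWYY L=BROG
Query 1: L[1] = R
Query 2: R[2] = B
Query 3: D[3] = Y
Query 4: U[3] = Y
Query 5: B[1] = R
Query 6: B[3] = B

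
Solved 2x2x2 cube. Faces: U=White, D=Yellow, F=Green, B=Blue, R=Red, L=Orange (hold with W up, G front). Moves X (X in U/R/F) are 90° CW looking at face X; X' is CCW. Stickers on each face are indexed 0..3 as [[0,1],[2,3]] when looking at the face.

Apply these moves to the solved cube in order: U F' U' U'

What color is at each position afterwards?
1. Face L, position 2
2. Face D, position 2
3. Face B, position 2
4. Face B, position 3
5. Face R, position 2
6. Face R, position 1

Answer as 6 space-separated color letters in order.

After move 1 (U): U=WWWW F=RRGG R=BBRR B=OOBB L=GGOO
After move 2 (F'): F=RGRG U=WWBR R=YBYR D=GOYY L=GWOW
After move 3 (U'): U=WRWB F=GWRG R=RGYR B=YBBB L=OOOW
After move 4 (U'): U=RBWW F=OORG R=GWYR B=RGBB L=YBOW
Query 1: L[2] = O
Query 2: D[2] = Y
Query 3: B[2] = B
Query 4: B[3] = B
Query 5: R[2] = Y
Query 6: R[1] = W

Answer: O Y B B Y W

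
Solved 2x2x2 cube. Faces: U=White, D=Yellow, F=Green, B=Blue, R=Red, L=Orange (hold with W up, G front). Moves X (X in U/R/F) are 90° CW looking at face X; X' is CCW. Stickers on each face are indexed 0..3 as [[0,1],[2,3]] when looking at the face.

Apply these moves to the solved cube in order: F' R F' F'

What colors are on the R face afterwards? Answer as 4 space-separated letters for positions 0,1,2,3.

After move 1 (F'): F=GGGG U=WWRR R=YRYR D=OOYY L=OWOW
After move 2 (R): R=YYRR U=WGRG F=GOGY D=OBYB B=RBWB
After move 3 (F'): F=OYGG U=WGYR R=BYOR D=WWYB L=OGOR
After move 4 (F'): F=YGOG U=WGBO R=WYWR D=GRYB L=OROY
Query: R face = WYWR

Answer: W Y W R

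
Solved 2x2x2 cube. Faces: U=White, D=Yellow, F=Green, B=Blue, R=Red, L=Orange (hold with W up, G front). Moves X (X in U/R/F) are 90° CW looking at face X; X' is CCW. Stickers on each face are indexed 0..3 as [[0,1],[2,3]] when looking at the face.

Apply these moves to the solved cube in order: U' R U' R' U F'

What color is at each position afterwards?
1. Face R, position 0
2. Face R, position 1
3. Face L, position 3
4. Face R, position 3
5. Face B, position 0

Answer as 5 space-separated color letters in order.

Answer: B G R R W

Derivation:
After move 1 (U'): U=WWWW F=OOGG R=GGRR B=RRBB L=BBOO
After move 2 (R): R=RGRG U=WOWG F=OYGY D=YBYR B=WRWB
After move 3 (U'): U=OGWW F=BBGY R=OYRG B=RGWB L=WROO
After move 4 (R'): R=YGOR U=OWWR F=BGGW D=YBYY B=RGBB
After move 5 (U): U=WORW F=YGGW R=RGOR B=WRBB L=BGOO
After move 6 (F'): F=GWYG U=WORO R=BGYR D=GOYY L=BWOR
Query 1: R[0] = B
Query 2: R[1] = G
Query 3: L[3] = R
Query 4: R[3] = R
Query 5: B[0] = W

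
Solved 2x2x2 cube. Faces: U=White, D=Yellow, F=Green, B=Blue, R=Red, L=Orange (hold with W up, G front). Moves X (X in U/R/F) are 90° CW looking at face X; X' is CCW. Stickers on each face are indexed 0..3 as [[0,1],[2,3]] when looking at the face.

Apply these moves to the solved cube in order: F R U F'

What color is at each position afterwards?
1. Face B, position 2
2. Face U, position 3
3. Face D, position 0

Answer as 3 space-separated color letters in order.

Answer: W R R

Derivation:
After move 1 (F): F=GGGG U=WWOO R=WRWR D=RRYY L=OYOY
After move 2 (R): R=WWRR U=WGOG F=GRGY D=RBYB B=OBWB
After move 3 (U): U=OWGG F=WWGY R=OBRR B=OYWB L=GROY
After move 4 (F'): F=WYWG U=OWOR R=BBRR D=RYYB L=GGOG
Query 1: B[2] = W
Query 2: U[3] = R
Query 3: D[0] = R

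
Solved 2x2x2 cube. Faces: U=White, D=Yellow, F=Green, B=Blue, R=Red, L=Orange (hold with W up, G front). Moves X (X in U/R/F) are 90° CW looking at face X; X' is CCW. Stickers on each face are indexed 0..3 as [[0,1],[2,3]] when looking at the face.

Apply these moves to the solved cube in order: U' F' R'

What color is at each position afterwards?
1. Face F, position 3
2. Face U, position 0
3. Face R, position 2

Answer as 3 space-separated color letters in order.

Answer: R W Y

Derivation:
After move 1 (U'): U=WWWW F=OOGG R=GGRR B=RRBB L=BBOO
After move 2 (F'): F=OGOG U=WWGR R=YGYR D=BOYY L=BWOW
After move 3 (R'): R=GRYY U=WBGR F=OWOR D=BGYG B=YROB
Query 1: F[3] = R
Query 2: U[0] = W
Query 3: R[2] = Y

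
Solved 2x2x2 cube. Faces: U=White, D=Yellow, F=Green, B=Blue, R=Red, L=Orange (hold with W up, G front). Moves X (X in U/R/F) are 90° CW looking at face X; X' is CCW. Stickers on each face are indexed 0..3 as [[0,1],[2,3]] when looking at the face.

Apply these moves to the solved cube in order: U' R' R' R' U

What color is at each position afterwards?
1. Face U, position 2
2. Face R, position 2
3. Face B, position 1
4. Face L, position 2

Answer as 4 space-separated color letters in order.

After move 1 (U'): U=WWWW F=OOGG R=GGRR B=RRBB L=BBOO
After move 2 (R'): R=GRGR U=WBWR F=OWGW D=YOYG B=YRYB
After move 3 (R'): R=RRGG U=WYWY F=OBGR D=YWYW B=GROB
After move 4 (R'): R=RGRG U=WOWG F=OYGY D=YBYR B=WRWB
After move 5 (U): U=WWGO F=RGGY R=WRRG B=BBWB L=OYOO
Query 1: U[2] = G
Query 2: R[2] = R
Query 3: B[1] = B
Query 4: L[2] = O

Answer: G R B O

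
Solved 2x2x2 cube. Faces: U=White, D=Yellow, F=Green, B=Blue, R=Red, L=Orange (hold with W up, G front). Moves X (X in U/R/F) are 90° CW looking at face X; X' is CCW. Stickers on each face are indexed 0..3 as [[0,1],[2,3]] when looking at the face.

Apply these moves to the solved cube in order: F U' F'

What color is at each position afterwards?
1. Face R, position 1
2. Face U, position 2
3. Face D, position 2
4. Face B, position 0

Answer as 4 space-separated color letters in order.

After move 1 (F): F=GGGG U=WWOO R=WRWR D=RRYY L=OYOY
After move 2 (U'): U=WOWO F=OYGG R=GGWR B=WRBB L=BBOY
After move 3 (F'): F=YGOG U=WOGW R=RGRR D=BYYY L=BOOW
Query 1: R[1] = G
Query 2: U[2] = G
Query 3: D[2] = Y
Query 4: B[0] = W

Answer: G G Y W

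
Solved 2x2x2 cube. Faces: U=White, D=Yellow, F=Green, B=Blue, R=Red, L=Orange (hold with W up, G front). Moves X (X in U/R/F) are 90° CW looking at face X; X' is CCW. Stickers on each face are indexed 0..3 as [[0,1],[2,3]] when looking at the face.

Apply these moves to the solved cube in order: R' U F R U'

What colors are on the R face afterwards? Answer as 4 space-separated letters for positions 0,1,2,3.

Answer: G Y R B

Derivation:
After move 1 (R'): R=RRRR U=WBWB F=GWGW D=YGYG B=YBYB
After move 2 (U): U=WWBB F=RRGW R=YBRR B=OOYB L=GWOO
After move 3 (F): F=GRWR U=WWOW R=BBBR D=RYYG L=GYOG
After move 4 (R): R=BBRB U=WROR F=GYWG D=RYYO B=WOWB
After move 5 (U'): U=RRWO F=GYWG R=GYRB B=BBWB L=WOOG
Query: R face = GYRB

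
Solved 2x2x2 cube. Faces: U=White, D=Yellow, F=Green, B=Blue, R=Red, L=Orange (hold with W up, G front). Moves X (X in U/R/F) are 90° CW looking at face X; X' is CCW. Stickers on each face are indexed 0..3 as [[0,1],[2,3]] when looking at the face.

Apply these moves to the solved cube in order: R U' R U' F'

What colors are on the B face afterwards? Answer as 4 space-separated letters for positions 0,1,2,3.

After move 1 (R): R=RRRR U=WGWG F=GYGY D=YBYB B=WBWB
After move 2 (U'): U=GGWW F=OOGY R=GYRR B=RRWB L=WBOO
After move 3 (R): R=RGRY U=GOWY F=OBGB D=YWYR B=WRGB
After move 4 (U'): U=OYGW F=WBGB R=OBRY B=RGGB L=WROO
After move 5 (F'): F=BBWG U=OYOR R=WBYY D=ROYR L=WWOG
Query: B face = RGGB

Answer: R G G B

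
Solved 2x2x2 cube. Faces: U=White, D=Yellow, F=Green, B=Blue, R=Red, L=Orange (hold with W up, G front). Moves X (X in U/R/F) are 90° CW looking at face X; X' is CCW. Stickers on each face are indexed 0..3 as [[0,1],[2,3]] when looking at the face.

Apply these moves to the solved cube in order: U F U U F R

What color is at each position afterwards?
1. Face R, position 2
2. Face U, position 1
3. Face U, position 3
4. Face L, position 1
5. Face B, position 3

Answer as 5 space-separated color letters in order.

After move 1 (U): U=WWWW F=RRGG R=BBRR B=OOBB L=GGOO
After move 2 (F): F=GRGR U=WWOG R=WBWR D=RBYY L=GYOY
After move 3 (U): U=OWGW F=WBGR R=OOWR B=GYBB L=GROY
After move 4 (U): U=GOWW F=OOGR R=GYWR B=GRBB L=WBOY
After move 5 (F): F=GORO U=GOYB R=WYWR D=WGYY L=WROB
After move 6 (R): R=WWRY U=GOYO F=GGRY D=WBYG B=BROB
Query 1: R[2] = R
Query 2: U[1] = O
Query 3: U[3] = O
Query 4: L[1] = R
Query 5: B[3] = B

Answer: R O O R B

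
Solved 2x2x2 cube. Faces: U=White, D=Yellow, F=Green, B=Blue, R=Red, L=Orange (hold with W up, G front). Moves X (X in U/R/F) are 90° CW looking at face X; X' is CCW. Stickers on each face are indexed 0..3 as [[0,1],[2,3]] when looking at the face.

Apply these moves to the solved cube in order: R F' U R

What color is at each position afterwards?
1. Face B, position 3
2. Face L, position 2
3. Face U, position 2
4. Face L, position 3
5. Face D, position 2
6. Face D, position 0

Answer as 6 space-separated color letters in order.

Answer: B O R W Y O

Derivation:
After move 1 (R): R=RRRR U=WGWG F=GYGY D=YBYB B=WBWB
After move 2 (F'): F=YYGG U=WGRR R=BRYR D=OOYB L=OGOW
After move 3 (U): U=RWRG F=BRGG R=WBYR B=OGWB L=YYOW
After move 4 (R): R=YWRB U=RRRG F=BOGB D=OWYO B=GGWB
Query 1: B[3] = B
Query 2: L[2] = O
Query 3: U[2] = R
Query 4: L[3] = W
Query 5: D[2] = Y
Query 6: D[0] = O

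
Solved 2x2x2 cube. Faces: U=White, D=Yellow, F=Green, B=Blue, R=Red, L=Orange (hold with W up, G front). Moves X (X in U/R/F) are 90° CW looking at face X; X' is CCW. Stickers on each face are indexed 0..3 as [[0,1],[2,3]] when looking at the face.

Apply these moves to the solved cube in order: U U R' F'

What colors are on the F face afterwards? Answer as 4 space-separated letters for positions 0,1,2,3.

After move 1 (U): U=WWWW F=RRGG R=BBRR B=OOBB L=GGOO
After move 2 (U): U=WWWW F=BBGG R=OORR B=GGBB L=RROO
After move 3 (R'): R=OROR U=WBWG F=BWGW D=YBYG B=YGYB
After move 4 (F'): F=WWBG U=WBOO R=BRYR D=ROYG L=RGOW
Query: F face = WWBG

Answer: W W B G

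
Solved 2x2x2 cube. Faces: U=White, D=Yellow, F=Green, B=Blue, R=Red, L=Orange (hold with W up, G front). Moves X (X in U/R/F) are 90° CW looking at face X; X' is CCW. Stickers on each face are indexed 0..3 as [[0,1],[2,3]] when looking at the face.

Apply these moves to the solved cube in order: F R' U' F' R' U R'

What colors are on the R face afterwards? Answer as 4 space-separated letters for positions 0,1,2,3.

After move 1 (F): F=GGGG U=WWOO R=WRWR D=RRYY L=OYOY
After move 2 (R'): R=RRWW U=WBOB F=GWGO D=RGYG B=YBRB
After move 3 (U'): U=BBWO F=OYGO R=GWWW B=RRRB L=YBOY
After move 4 (F'): F=YOOG U=BBGW R=GWRW D=BYYG L=YOOW
After move 5 (R'): R=WWGR U=BRGR F=YBOW D=BOYG B=GRYB
After move 6 (U): U=GBRR F=WWOW R=GRGR B=YOYB L=YBOW
After move 7 (R'): R=RRGG U=GYRY F=WBOR D=BWYW B=GOOB
Query: R face = RRGG

Answer: R R G G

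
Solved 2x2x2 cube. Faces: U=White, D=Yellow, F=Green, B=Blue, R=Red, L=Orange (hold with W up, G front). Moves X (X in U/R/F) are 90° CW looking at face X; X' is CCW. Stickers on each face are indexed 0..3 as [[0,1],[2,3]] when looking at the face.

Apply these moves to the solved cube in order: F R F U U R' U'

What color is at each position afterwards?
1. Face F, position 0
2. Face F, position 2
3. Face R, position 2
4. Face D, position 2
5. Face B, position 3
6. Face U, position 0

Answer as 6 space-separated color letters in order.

After move 1 (F): F=GGGG U=WWOO R=WRWR D=RRYY L=OYOY
After move 2 (R): R=WWRR U=WGOG F=GRGY D=RBYB B=OBWB
After move 3 (F): F=GGYR U=WGYY R=OWGR D=RWYB L=OROB
After move 4 (U): U=YWYG F=OWYR R=OBGR B=ORWB L=GGOB
After move 5 (U): U=YYGW F=OBYR R=ORGR B=GGWB L=OWOB
After move 6 (R'): R=RROG U=YWGG F=OYYW D=RBYR B=BGWB
After move 7 (U'): U=WGYG F=OWYW R=OYOG B=RRWB L=BGOB
Query 1: F[0] = O
Query 2: F[2] = Y
Query 3: R[2] = O
Query 4: D[2] = Y
Query 5: B[3] = B
Query 6: U[0] = W

Answer: O Y O Y B W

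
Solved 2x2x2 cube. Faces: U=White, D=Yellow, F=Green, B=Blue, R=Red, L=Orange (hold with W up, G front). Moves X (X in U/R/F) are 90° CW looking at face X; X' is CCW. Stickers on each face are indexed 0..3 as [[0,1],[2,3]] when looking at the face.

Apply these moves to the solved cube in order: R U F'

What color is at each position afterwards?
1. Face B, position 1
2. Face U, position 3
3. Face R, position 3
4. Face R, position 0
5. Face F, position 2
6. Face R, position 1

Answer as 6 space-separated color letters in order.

Answer: O R R B R B

Derivation:
After move 1 (R): R=RRRR U=WGWG F=GYGY D=YBYB B=WBWB
After move 2 (U): U=WWGG F=RRGY R=WBRR B=OOWB L=GYOO
After move 3 (F'): F=RYRG U=WWWR R=BBYR D=YOYB L=GGOG
Query 1: B[1] = O
Query 2: U[3] = R
Query 3: R[3] = R
Query 4: R[0] = B
Query 5: F[2] = R
Query 6: R[1] = B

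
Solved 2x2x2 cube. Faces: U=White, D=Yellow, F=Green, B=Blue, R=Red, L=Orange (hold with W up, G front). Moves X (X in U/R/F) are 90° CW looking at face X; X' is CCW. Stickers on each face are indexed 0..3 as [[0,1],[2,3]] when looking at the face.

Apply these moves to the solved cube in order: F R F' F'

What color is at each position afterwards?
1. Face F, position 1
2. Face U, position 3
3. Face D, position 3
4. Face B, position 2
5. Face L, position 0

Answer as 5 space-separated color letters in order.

After move 1 (F): F=GGGG U=WWOO R=WRWR D=RRYY L=OYOY
After move 2 (R): R=WWRR U=WGOG F=GRGY D=RBYB B=OBWB
After move 3 (F'): F=RYGG U=WGWR R=BWRR D=YYYB L=OGOO
After move 4 (F'): F=YGRG U=WGBR R=YWYR D=GOYB L=OROW
Query 1: F[1] = G
Query 2: U[3] = R
Query 3: D[3] = B
Query 4: B[2] = W
Query 5: L[0] = O

Answer: G R B W O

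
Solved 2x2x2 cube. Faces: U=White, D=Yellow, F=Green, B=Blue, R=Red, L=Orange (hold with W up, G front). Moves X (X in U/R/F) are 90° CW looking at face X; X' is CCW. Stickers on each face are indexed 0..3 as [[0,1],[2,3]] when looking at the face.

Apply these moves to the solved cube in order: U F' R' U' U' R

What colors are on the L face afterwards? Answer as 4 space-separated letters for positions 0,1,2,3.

Answer: B R O W

Derivation:
After move 1 (U): U=WWWW F=RRGG R=BBRR B=OOBB L=GGOO
After move 2 (F'): F=RGRG U=WWBR R=YBYR D=GOYY L=GWOW
After move 3 (R'): R=BRYY U=WBBO F=RWRR D=GGYG B=YOOB
After move 4 (U'): U=BOWB F=GWRR R=RWYY B=BROB L=YOOW
After move 5 (U'): U=OBBW F=YORR R=GWYY B=RWOB L=BROW
After move 6 (R): R=YGYW U=OOBR F=YGRG D=GOYR B=WWBB
Query: L face = BROW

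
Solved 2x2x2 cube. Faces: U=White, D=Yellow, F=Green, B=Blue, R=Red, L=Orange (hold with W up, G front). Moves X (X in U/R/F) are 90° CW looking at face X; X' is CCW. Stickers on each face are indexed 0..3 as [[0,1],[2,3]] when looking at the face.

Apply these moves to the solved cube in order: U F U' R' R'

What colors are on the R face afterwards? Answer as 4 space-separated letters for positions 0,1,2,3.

After move 1 (U): U=WWWW F=RRGG R=BBRR B=OOBB L=GGOO
After move 2 (F): F=GRGR U=WWOG R=WBWR D=RBYY L=GYOY
After move 3 (U'): U=WGWO F=GYGR R=GRWR B=WBBB L=OOOY
After move 4 (R'): R=RRGW U=WBWW F=GGGO D=RYYR B=YBBB
After move 5 (R'): R=RWRG U=WBWY F=GBGW D=RGYO B=RBYB
Query: R face = RWRG

Answer: R W R G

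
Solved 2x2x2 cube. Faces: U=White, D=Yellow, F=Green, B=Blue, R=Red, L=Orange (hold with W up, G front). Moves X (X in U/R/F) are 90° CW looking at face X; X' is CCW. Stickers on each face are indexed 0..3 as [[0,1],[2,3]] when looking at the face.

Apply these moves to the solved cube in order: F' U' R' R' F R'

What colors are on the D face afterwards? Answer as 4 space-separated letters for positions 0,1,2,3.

After move 1 (F'): F=GGGG U=WWRR R=YRYR D=OOYY L=OWOW
After move 2 (U'): U=WRWR F=OWGG R=GGYR B=YRBB L=BBOW
After move 3 (R'): R=GRGY U=WBWY F=ORGR D=OWYG B=YROB
After move 4 (R'): R=RYGG U=WOWY F=OBGY D=ORYR B=GRWB
After move 5 (F): F=GOYB U=WOWB R=WYYG D=GRYR L=BOOR
After move 6 (R'): R=YGWY U=WWWG F=GOYB D=GOYB B=RRRB
Query: D face = GOYB

Answer: G O Y B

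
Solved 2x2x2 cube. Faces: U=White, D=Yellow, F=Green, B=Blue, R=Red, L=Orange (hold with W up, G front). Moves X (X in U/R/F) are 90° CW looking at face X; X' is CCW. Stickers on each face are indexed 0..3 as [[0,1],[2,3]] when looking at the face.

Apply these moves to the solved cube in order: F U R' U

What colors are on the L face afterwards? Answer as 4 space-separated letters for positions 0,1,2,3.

Answer: W W O Y

Derivation:
After move 1 (F): F=GGGG U=WWOO R=WRWR D=RRYY L=OYOY
After move 2 (U): U=OWOW F=WRGG R=BBWR B=OYBB L=GGOY
After move 3 (R'): R=BRBW U=OBOO F=WWGW D=RRYG B=YYRB
After move 4 (U): U=OOOB F=BRGW R=YYBW B=GGRB L=WWOY
Query: L face = WWOY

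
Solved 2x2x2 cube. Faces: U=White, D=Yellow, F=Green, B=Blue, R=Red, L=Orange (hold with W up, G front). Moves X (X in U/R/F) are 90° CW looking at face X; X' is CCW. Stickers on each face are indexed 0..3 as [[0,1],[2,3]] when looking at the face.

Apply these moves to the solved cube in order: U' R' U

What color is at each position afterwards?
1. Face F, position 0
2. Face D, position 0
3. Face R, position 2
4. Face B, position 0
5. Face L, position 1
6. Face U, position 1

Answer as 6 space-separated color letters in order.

Answer: G Y G B W W

Derivation:
After move 1 (U'): U=WWWW F=OOGG R=GGRR B=RRBB L=BBOO
After move 2 (R'): R=GRGR U=WBWR F=OWGW D=YOYG B=YRYB
After move 3 (U): U=WWRB F=GRGW R=YRGR B=BBYB L=OWOO
Query 1: F[0] = G
Query 2: D[0] = Y
Query 3: R[2] = G
Query 4: B[0] = B
Query 5: L[1] = W
Query 6: U[1] = W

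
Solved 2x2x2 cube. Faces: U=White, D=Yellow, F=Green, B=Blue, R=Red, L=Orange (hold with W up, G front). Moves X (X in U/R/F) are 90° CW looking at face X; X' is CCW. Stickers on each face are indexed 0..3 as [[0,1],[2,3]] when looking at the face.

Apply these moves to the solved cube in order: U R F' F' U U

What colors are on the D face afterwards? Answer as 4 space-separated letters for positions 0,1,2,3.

Answer: G W Y O

Derivation:
After move 1 (U): U=WWWW F=RRGG R=BBRR B=OOBB L=GGOO
After move 2 (R): R=RBRB U=WRWG F=RYGY D=YBYO B=WOWB
After move 3 (F'): F=YYRG U=WRRR R=BBYB D=GOYO L=GGOW
After move 4 (F'): F=YGYR U=WRBY R=OBGB D=GWYO L=GROR
After move 5 (U): U=BWYR F=OBYR R=WOGB B=GRWB L=YGOR
After move 6 (U): U=YBRW F=WOYR R=GRGB B=YGWB L=OBOR
Query: D face = GWYO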